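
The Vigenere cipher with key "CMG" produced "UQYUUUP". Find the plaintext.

Step 1: Extend key: CMGCMGC
Step 2: Decrypt each letter (c - k) mod 26:
  U(20) - C(2) = (20-2) mod 26 = 18 = S
  Q(16) - M(12) = (16-12) mod 26 = 4 = E
  Y(24) - G(6) = (24-6) mod 26 = 18 = S
  U(20) - C(2) = (20-2) mod 26 = 18 = S
  U(20) - M(12) = (20-12) mod 26 = 8 = I
  U(20) - G(6) = (20-6) mod 26 = 14 = O
  P(15) - C(2) = (15-2) mod 26 = 13 = N
Plaintext: SESSION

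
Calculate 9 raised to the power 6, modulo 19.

Step 1: Compute 9^6 mod 19 step by step, reducing modulo 19 at each step.
  9^1 mod 19 = 9
  9^2 mod 19 = (9 * 9) mod 19 = 5
  9^3 mod 19 = (5 * 9) mod 19 = 7
  9^4 mod 19 = (7 * 9) mod 19 = 6
  9^5 mod 19 = (6 * 9) mod 19 = 16
  9^6 mod 19 = (16 * 9) mod 19 = 11
Step 2: Result = 11.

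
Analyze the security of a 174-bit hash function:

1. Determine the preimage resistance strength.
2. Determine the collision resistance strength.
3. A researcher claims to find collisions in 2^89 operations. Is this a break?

Step 1: Preimage resistance requires brute-force of 2^174 operations.
Step 2: Collision resistance (birthday bound) = 2^(174/2) = 2^87.
Step 3: The claimed attack costs 2^89 operations.
Step 4: Since 2^89 >= 2^87, the claimed attack is no faster than the generic birthday attack, so this does not break collision resistance.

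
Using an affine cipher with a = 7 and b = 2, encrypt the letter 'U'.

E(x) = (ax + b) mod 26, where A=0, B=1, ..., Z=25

Step 1: Convert 'U' to number: x = 20.
Step 2: E(20) = (7 * 20 + 2) mod 26 = 142 mod 26 = 12.
Step 3: Convert 12 back to letter: M.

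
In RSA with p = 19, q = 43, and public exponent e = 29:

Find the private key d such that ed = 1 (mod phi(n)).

Step 1: n = 19 * 43 = 817.
Step 2: phi(n) = 18 * 42 = 756.
Step 3: Find d such that 29 * d = 1 (mod 756).
Step 4: d = 29^(-1) mod 756 = 365.
Verification: 29 * 365 = 10585 = 14 * 756 + 1.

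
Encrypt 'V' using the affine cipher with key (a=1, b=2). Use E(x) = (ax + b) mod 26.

Step 1: Convert 'V' to number: x = 21.
Step 2: E(21) = (1 * 21 + 2) mod 26 = 23 mod 26 = 23.
Step 3: Convert 23 back to letter: X.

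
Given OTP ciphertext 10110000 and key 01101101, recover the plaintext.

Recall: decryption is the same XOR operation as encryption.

Step 1: XOR ciphertext with key:
  Ciphertext: 10110000
  Key:        01101101
  XOR:        11011101
Step 2: Plaintext = 11011101 = 221 in decimal.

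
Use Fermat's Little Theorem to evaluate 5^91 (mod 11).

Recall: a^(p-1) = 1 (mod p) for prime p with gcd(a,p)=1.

Step 1: Since 11 is prime, by Fermat's Little Theorem: 5^10 = 1 (mod 11).
Step 2: Reduce exponent: 91 mod 10 = 1.
Step 3: So 5^91 = 5^1 (mod 11).
Step 4: 5^1 mod 11 = 5.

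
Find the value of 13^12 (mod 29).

Step 1: Compute 13^12 mod 29 step by step, reducing modulo 29 at each step.
  13^1 mod 29 = 13
  13^2 mod 29 = (13 * 13) mod 29 = 24
  13^3 mod 29 = (24 * 13) mod 29 = 22
  13^4 mod 29 = (22 * 13) mod 29 = 25
  13^5 mod 29 = (25 * 13) mod 29 = 6
  13^6 mod 29 = (6 * 13) mod 29 = 20
  13^7 mod 29 = (20 * 13) mod 29 = 28
  13^8 mod 29 = (28 * 13) mod 29 = 16
  13^9 mod 29 = (16 * 13) mod 29 = 5
  13^10 mod 29 = (5 * 13) mod 29 = 7
  13^11 mod 29 = (7 * 13) mod 29 = 4
  13^12 mod 29 = (4 * 13) mod 29 = 23
Step 2: Result = 23.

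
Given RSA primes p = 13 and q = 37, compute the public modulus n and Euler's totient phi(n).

Step 1: n = p * q = 13 * 37 = 481.
Step 2: phi(n) = (p-1)(q-1) = 12 * 36 = 432.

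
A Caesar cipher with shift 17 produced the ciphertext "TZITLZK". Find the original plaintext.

Step 1: Reverse the shift by subtracting 17 from each letter position.
  T (position 19) -> position (19-17) mod 26 = 2 -> C
  Z (position 25) -> position (25-17) mod 26 = 8 -> I
  I (position 8) -> position (8-17) mod 26 = 17 -> R
  T (position 19) -> position (19-17) mod 26 = 2 -> C
  L (position 11) -> position (11-17) mod 26 = 20 -> U
  Z (position 25) -> position (25-17) mod 26 = 8 -> I
  K (position 10) -> position (10-17) mod 26 = 19 -> T
Decrypted message: CIRCUIT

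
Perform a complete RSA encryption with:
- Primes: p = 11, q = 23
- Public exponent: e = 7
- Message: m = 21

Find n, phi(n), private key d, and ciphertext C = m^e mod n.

Step 1: n = 11 * 23 = 253.
Step 2: phi(n) = (11-1)(23-1) = 10 * 22 = 220.
Step 3: Find d = 7^(-1) mod 220 = 63.
  Verify: 7 * 63 = 441 = 1 (mod 220).
Step 4: C = 21^7 mod 253 = 10.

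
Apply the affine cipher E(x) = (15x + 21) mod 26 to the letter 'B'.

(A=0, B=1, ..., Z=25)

Step 1: Convert 'B' to number: x = 1.
Step 2: E(1) = (15 * 1 + 21) mod 26 = 36 mod 26 = 10.
Step 3: Convert 10 back to letter: K.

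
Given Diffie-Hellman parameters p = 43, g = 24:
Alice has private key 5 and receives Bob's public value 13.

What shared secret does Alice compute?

Step 1: s = B^a mod p = 13^5 mod 43.
  13^1 mod 43 = 13
  13^2 mod 43 = (13 * 13) mod 43 = 40
  13^3 mod 43 = (40 * 13) mod 43 = 4
  13^4 mod 43 = (4 * 13) mod 43 = 9
  13^5 mod 43 = (9 * 13) mod 43 = 31
Result: shared secret = 31.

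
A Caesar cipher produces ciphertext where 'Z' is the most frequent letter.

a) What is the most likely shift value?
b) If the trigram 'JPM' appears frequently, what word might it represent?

Step 1: In English, 'E' is the most frequent letter (12.7%).
Step 2: The most frequent ciphertext letter is 'Z' (position 25).
Step 3: Shift = (25 - 4) mod 26 = 21.
Step 4: Decrypt 'JPM' by shifting back 21:
  J -> O
  P -> U
  M -> R
Step 5: 'JPM' decrypts to 'OUR'.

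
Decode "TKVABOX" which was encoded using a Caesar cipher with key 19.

Step 1: Reverse the shift by subtracting 19 from each letter position.
  T (position 19) -> position (19-19) mod 26 = 0 -> A
  K (position 10) -> position (10-19) mod 26 = 17 -> R
  V (position 21) -> position (21-19) mod 26 = 2 -> C
  A (position 0) -> position (0-19) mod 26 = 7 -> H
  B (position 1) -> position (1-19) mod 26 = 8 -> I
  O (position 14) -> position (14-19) mod 26 = 21 -> V
  X (position 23) -> position (23-19) mod 26 = 4 -> E
Decrypted message: ARCHIVE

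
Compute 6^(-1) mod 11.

Step 1: We need x such that 6 * x = 1 (mod 11).
Step 2: Using the extended Euclidean algorithm or trial:
  6 * 2 = 12 = 1 * 11 + 1.
Step 3: Since 12 mod 11 = 1, the inverse is x = 2.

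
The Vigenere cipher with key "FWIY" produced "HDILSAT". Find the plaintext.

Step 1: Extend key: FWIYFWI
Step 2: Decrypt each letter (c - k) mod 26:
  H(7) - F(5) = (7-5) mod 26 = 2 = C
  D(3) - W(22) = (3-22) mod 26 = 7 = H
  I(8) - I(8) = (8-8) mod 26 = 0 = A
  L(11) - Y(24) = (11-24) mod 26 = 13 = N
  S(18) - F(5) = (18-5) mod 26 = 13 = N
  A(0) - W(22) = (0-22) mod 26 = 4 = E
  T(19) - I(8) = (19-8) mod 26 = 11 = L
Plaintext: CHANNEL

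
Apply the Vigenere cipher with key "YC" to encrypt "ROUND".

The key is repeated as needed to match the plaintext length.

Step 1: Repeat key to match plaintext length:
  Plaintext: ROUND
  Key:       YCYCY
Step 2: Encrypt each letter:
  R(17) + Y(24) = (17+24) mod 26 = 15 = P
  O(14) + C(2) = (14+2) mod 26 = 16 = Q
  U(20) + Y(24) = (20+24) mod 26 = 18 = S
  N(13) + C(2) = (13+2) mod 26 = 15 = P
  D(3) + Y(24) = (3+24) mod 26 = 1 = B
Ciphertext: PQSPB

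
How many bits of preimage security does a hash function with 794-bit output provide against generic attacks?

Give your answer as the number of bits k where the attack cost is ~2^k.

Step 1: The hash has a 794-bit output.
Step 2: Preimage resistance means: given a digest h(x), it should be infeasible to find any input that hashes to it.
With a 794-bit output there are 2^794 possible digests, so a generic brute-force preimage search costs about 2^794 evaluations.
Step 3: Security level = 794 bits.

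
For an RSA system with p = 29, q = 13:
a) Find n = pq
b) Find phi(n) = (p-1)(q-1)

Step 1: n = p * q = 29 * 13 = 377.
Step 2: phi(n) = (p-1)(q-1) = 28 * 12 = 336.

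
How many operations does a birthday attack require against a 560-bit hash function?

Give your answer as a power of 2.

Step 1: The birthday paradox gives collision probability ~50% after sqrt(2^n) = 2^(n/2) hashes.
Step 2: For 560-bit output: 2^(560/2) = 2^280.
Step 3: Approximately 2^280 hash computations needed.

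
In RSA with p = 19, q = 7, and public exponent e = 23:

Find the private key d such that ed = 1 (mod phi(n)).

Step 1: n = 19 * 7 = 133.
Step 2: phi(n) = 18 * 6 = 108.
Step 3: Find d such that 23 * d = 1 (mod 108).
Step 4: d = 23^(-1) mod 108 = 47.
Verification: 23 * 47 = 1081 = 10 * 108 + 1.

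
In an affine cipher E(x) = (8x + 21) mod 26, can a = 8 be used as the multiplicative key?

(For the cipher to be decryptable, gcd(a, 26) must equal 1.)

Step 1: Compute gcd(8, 26).
Step 2: gcd(8, 26) = 2.
Since gcd = 2 != 1, 8 shares a common factor with 26, so it cannot be used.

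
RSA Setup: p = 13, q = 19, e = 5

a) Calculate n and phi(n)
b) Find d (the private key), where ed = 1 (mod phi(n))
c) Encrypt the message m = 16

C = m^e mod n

Step 1: n = 13 * 19 = 247.
Step 2: phi(n) = (13-1)(19-1) = 12 * 18 = 216.
Step 3: Find d = 5^(-1) mod 216 = 173.
  Verify: 5 * 173 = 865 = 1 (mod 216).
Step 4: C = 16^5 mod 247 = 61.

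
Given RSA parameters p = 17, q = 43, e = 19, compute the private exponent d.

Step 1: n = 17 * 43 = 731.
Step 2: phi(n) = 16 * 42 = 672.
Step 3: Find d such that 19 * d = 1 (mod 672).
Step 4: d = 19^(-1) mod 672 = 283.
Verification: 19 * 283 = 5377 = 8 * 672 + 1.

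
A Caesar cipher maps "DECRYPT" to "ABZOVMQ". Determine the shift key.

Step 1: Compare first letters: D (position 3) -> A (position 0).
Step 2: Shift = (0 - 3) mod 26 = 23.
The shift value is 23.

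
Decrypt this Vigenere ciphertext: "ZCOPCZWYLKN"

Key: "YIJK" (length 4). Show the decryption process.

Step 1: Key 'YIJK' has length 4. Extended key: YIJKYIJKYIJ
Step 2: Decrypt each position:
  Z(25) - Y(24) = 1 = B
  C(2) - I(8) = 20 = U
  O(14) - J(9) = 5 = F
  P(15) - K(10) = 5 = F
  C(2) - Y(24) = 4 = E
  Z(25) - I(8) = 17 = R
  W(22) - J(9) = 13 = N
  Y(24) - K(10) = 14 = O
  L(11) - Y(24) = 13 = N
  K(10) - I(8) = 2 = C
  N(13) - J(9) = 4 = E
Plaintext: BUFFERNONCE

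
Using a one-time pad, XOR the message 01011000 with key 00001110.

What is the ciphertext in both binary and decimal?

Step 1: Write out the XOR operation bit by bit:
  Message: 01011000
  Key:     00001110
  XOR:     01010110
Step 2: Convert to decimal: 01010110 = 86.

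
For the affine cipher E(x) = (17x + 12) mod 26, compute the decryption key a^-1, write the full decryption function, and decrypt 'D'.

Step 1: Find a^-1, the modular inverse of 17 mod 26.
Step 2: We need 17 * a^-1 = 1 (mod 26).
Step 3: 17 * 23 = 391 = 15 * 26 + 1, so a^-1 = 23.
Step 4: D(y) = 23(y - 12) mod 26.
Step 5: Apply to 'D' (y = 3): D(3) = 23 * (3 - 12) mod 26 = 23 * -9 mod 26 = 1 -> 'B'.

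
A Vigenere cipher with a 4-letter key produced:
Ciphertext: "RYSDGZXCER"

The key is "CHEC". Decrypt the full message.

Step 1: Key 'CHEC' has length 4. Extended key: CHECCHECCH
Step 2: Decrypt each position:
  R(17) - C(2) = 15 = P
  Y(24) - H(7) = 17 = R
  S(18) - E(4) = 14 = O
  D(3) - C(2) = 1 = B
  G(6) - C(2) = 4 = E
  Z(25) - H(7) = 18 = S
  X(23) - E(4) = 19 = T
  C(2) - C(2) = 0 = A
  E(4) - C(2) = 2 = C
  R(17) - H(7) = 10 = K
Plaintext: PROBESTACK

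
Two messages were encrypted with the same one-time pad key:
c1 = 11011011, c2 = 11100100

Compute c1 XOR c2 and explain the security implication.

Step 1: c1 XOR c2 = (m1 XOR k) XOR (m2 XOR k).
Step 2: By XOR associativity/commutativity: = m1 XOR m2 XOR k XOR k = m1 XOR m2.
Step 3: 11011011 XOR 11100100 = 00111111 = 63.
Step 4: The key cancels out! An attacker learns m1 XOR m2 = 63, revealing the relationship between plaintexts.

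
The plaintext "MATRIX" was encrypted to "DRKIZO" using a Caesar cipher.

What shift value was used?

Step 1: Compare first letters: M (position 12) -> D (position 3).
Step 2: Shift = (3 - 12) mod 26 = 17.
The shift value is 17.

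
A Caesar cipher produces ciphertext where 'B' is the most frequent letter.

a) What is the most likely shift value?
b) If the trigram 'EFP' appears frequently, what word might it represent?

Step 1: In English, 'E' is the most frequent letter (12.7%).
Step 2: The most frequent ciphertext letter is 'B' (position 1).
Step 3: Shift = (1 - 4) mod 26 = 23.
Step 4: Decrypt 'EFP' by shifting back 23:
  E -> H
  F -> I
  P -> S
Step 5: 'EFP' decrypts to 'HIS'.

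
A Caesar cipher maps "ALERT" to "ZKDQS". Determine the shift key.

Step 1: Compare first letters: A (position 0) -> Z (position 25).
Step 2: Shift = (25 - 0) mod 26 = 25.
The shift value is 25.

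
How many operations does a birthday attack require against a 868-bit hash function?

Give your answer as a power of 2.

Step 1: The birthday paradox gives collision probability ~50% after sqrt(2^n) = 2^(n/2) hashes.
Step 2: For 868-bit output: 2^(868/2) = 2^434.
Step 3: Approximately 2^434 hash computations needed.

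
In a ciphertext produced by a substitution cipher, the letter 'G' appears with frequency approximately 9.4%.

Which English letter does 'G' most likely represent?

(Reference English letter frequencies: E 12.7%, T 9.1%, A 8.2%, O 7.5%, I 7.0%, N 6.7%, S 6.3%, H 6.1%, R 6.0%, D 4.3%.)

Step 1: The observed frequency is 9.4%.
Step 2: Compare with English frequencies:
  E: 12.7% (difference: 3.3%)
  T: 9.1% (difference: 0.3%) <-- closest
  A: 8.2% (difference: 1.2%)
  O: 7.5% (difference: 1.9%)
  I: 7.0% (difference: 2.4%)
  N: 6.7% (difference: 2.7%)
  S: 6.3% (difference: 3.1%)
  H: 6.1% (difference: 3.3%)
  R: 6.0% (difference: 3.4%)
  D: 4.3% (difference: 5.1%)
Step 3: 'G' most likely represents 'T' (frequency 9.1%).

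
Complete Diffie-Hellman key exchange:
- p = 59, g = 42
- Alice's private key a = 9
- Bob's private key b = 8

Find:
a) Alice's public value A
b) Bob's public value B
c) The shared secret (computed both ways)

Step 1: A = g^a mod p = 42^9 mod 59 = 34.
Step 2: B = g^b mod p = 42^8 mod 59 = 57.
Step 3: Alice computes s = B^a mod p = 57^9 mod 59 = 19.
Step 4: Bob computes s = A^b mod p = 34^8 mod 59 = 19.
Both sides agree: shared secret = 19.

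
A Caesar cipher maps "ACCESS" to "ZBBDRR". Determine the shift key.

Step 1: Compare first letters: A (position 0) -> Z (position 25).
Step 2: Shift = (25 - 0) mod 26 = 25.
The shift value is 25.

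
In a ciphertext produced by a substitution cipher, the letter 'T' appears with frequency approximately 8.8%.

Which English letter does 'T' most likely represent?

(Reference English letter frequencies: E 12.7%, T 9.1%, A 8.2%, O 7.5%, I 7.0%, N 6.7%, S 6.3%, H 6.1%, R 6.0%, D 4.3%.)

Step 1: The observed frequency is 8.8%.
Step 2: Compare with English frequencies:
  E: 12.7% (difference: 3.9%)
  T: 9.1% (difference: 0.3%) <-- closest
  A: 8.2% (difference: 0.6%)
  O: 7.5% (difference: 1.3%)
  I: 7.0% (difference: 1.8%)
  N: 6.7% (difference: 2.1%)
  S: 6.3% (difference: 2.5%)
  H: 6.1% (difference: 2.7%)
  R: 6.0% (difference: 2.8%)
  D: 4.3% (difference: 4.5%)
Step 3: 'T' most likely represents 'T' (frequency 9.1%).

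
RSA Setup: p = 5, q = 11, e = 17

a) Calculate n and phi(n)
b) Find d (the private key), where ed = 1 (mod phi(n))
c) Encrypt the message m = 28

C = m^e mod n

Step 1: n = 5 * 11 = 55.
Step 2: phi(n) = (5-1)(11-1) = 4 * 10 = 40.
Step 3: Find d = 17^(-1) mod 40 = 33.
  Verify: 17 * 33 = 561 = 1 (mod 40).
Step 4: C = 28^17 mod 55 = 8.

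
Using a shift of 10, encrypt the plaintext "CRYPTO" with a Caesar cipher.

Step 1: For each letter, shift forward by 10 positions (mod 26).
  C (position 2) -> position (2+10) mod 26 = 12 -> M
  R (position 17) -> position (17+10) mod 26 = 1 -> B
  Y (position 24) -> position (24+10) mod 26 = 8 -> I
  P (position 15) -> position (15+10) mod 26 = 25 -> Z
  T (position 19) -> position (19+10) mod 26 = 3 -> D
  O (position 14) -> position (14+10) mod 26 = 24 -> Y
Result: MBIZDY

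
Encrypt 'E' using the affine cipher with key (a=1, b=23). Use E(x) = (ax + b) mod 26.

Step 1: Convert 'E' to number: x = 4.
Step 2: E(4) = (1 * 4 + 23) mod 26 = 27 mod 26 = 1.
Step 3: Convert 1 back to letter: B.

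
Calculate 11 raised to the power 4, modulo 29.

Step 1: Compute 11^4 mod 29 step by step, reducing modulo 29 at each step.
  11^1 mod 29 = 11
  11^2 mod 29 = (11 * 11) mod 29 = 5
  11^3 mod 29 = (5 * 11) mod 29 = 26
  11^4 mod 29 = (26 * 11) mod 29 = 25
Step 2: Result = 25.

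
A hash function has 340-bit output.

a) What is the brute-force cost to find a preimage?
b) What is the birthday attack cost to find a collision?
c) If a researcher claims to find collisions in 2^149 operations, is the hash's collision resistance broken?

Step 1: Preimage resistance requires brute-force of 2^340 operations.
Step 2: Collision resistance (birthday bound) = 2^(340/2) = 2^170.
Step 3: The claimed attack costs 2^149 operations.
Step 4: Since 2^149 < 2^170, the claimed attack beats the generic birthday bound, so collision resistance is broken.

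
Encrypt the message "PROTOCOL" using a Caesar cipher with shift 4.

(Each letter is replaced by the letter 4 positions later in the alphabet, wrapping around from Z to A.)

Step 1: For each letter, shift forward by 4 positions (mod 26).
  P (position 15) -> position (15+4) mod 26 = 19 -> T
  R (position 17) -> position (17+4) mod 26 = 21 -> V
  O (position 14) -> position (14+4) mod 26 = 18 -> S
  T (position 19) -> position (19+4) mod 26 = 23 -> X
  O (position 14) -> position (14+4) mod 26 = 18 -> S
  C (position 2) -> position (2+4) mod 26 = 6 -> G
  O (position 14) -> position (14+4) mod 26 = 18 -> S
  L (position 11) -> position (11+4) mod 26 = 15 -> P
Result: TVSXSGSP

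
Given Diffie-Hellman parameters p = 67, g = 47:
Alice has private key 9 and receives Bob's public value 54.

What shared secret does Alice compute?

Step 1: s = B^a mod p = 54^9 mod 67.
  54^1 mod 67 = 54
  54^2 mod 67 = (54 * 54) mod 67 = 35
  54^3 mod 67 = (35 * 54) mod 67 = 14
  54^4 mod 67 = (14 * 54) mod 67 = 19
  54^5 mod 67 = (19 * 54) mod 67 = 21
  54^6 mod 67 = (21 * 54) mod 67 = 62
  54^7 mod 67 = (62 * 54) mod 67 = 65
  54^8 mod 67 = (65 * 54) mod 67 = 26
  54^9 mod 67 = (26 * 54) mod 67 = 64
Result: shared secret = 64.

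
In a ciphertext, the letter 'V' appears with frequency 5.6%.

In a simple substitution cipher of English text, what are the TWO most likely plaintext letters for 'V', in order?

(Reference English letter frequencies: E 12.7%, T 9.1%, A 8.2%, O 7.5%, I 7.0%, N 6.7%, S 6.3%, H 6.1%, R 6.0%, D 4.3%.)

Step 1: Observed frequency of 'V' is 5.6%.
Step 2: Compute distances to each reference frequency and sort:
  R (6.0%): difference = 0.4% <-- BEST
  H (6.1%): difference = 0.5% <-- RUNNER-UP
  S (6.3%): difference = 0.7%
  N (6.7%): difference = 1.1%
  D (4.3%): difference = 1.3%
Step 3: Most likely is 'R' (6.0%, diff 0.4%); second most likely is 'H' (6.1%, diff 0.5%).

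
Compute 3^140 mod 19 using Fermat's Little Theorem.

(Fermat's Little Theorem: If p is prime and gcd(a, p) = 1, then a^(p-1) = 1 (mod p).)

Step 1: Since 19 is prime, by Fermat's Little Theorem: 3^18 = 1 (mod 19).
Step 2: Reduce exponent: 140 mod 18 = 14.
Step 3: So 3^140 = 3^14 (mod 19).
Step 4: 3^14 mod 19 = 4.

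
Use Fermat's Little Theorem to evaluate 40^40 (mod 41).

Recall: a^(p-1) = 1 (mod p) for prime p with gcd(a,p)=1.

Step 1: Since 41 is prime, by Fermat's Little Theorem: 40^40 = 1 (mod 41).
Step 2: Reduce exponent: 40 mod 40 = 0.
Step 3: So 40^40 = 40^0 (mod 41).
Step 4: 40^0 mod 41 = 1.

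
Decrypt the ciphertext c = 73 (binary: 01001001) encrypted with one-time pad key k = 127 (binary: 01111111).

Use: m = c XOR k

Step 1: XOR ciphertext with key:
  Ciphertext: 01001001
  Key:        01111111
  XOR:        00110110
Step 2: Plaintext = 00110110 = 54 in decimal.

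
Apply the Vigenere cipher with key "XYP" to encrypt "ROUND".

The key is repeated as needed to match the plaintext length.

Step 1: Repeat key to match plaintext length:
  Plaintext: ROUND
  Key:       XYPXY
Step 2: Encrypt each letter:
  R(17) + X(23) = (17+23) mod 26 = 14 = O
  O(14) + Y(24) = (14+24) mod 26 = 12 = M
  U(20) + P(15) = (20+15) mod 26 = 9 = J
  N(13) + X(23) = (13+23) mod 26 = 10 = K
  D(3) + Y(24) = (3+24) mod 26 = 1 = B
Ciphertext: OMJKB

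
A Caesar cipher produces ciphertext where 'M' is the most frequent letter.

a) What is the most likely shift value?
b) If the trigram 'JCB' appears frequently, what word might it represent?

Step 1: In English, 'E' is the most frequent letter (12.7%).
Step 2: The most frequent ciphertext letter is 'M' (position 12).
Step 3: Shift = (12 - 4) mod 26 = 8.
Step 4: Decrypt 'JCB' by shifting back 8:
  J -> B
  C -> U
  B -> T
Step 5: 'JCB' decrypts to 'BUT'.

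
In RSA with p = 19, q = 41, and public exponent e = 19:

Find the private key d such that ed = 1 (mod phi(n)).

Step 1: n = 19 * 41 = 779.
Step 2: phi(n) = 18 * 40 = 720.
Step 3: Find d such that 19 * d = 1 (mod 720).
Step 4: d = 19^(-1) mod 720 = 379.
Verification: 19 * 379 = 7201 = 10 * 720 + 1.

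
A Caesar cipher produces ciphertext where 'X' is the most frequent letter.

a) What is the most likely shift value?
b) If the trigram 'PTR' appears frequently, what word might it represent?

Step 1: In English, 'E' is the most frequent letter (12.7%).
Step 2: The most frequent ciphertext letter is 'X' (position 23).
Step 3: Shift = (23 - 4) mod 26 = 19.
Step 4: Decrypt 'PTR' by shifting back 19:
  P -> W
  T -> A
  R -> Y
Step 5: 'PTR' decrypts to 'WAY'.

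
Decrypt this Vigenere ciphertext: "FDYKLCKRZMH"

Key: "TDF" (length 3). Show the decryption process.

Step 1: Key 'TDF' has length 3. Extended key: TDFTDFTDFTD
Step 2: Decrypt each position:
  F(5) - T(19) = 12 = M
  D(3) - D(3) = 0 = A
  Y(24) - F(5) = 19 = T
  K(10) - T(19) = 17 = R
  L(11) - D(3) = 8 = I
  C(2) - F(5) = 23 = X
  K(10) - T(19) = 17 = R
  R(17) - D(3) = 14 = O
  Z(25) - F(5) = 20 = U
  M(12) - T(19) = 19 = T
  H(7) - D(3) = 4 = E
Plaintext: MATRIXROUTE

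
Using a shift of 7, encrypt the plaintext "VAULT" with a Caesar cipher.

Step 1: For each letter, shift forward by 7 positions (mod 26).
  V (position 21) -> position (21+7) mod 26 = 2 -> C
  A (position 0) -> position (0+7) mod 26 = 7 -> H
  U (position 20) -> position (20+7) mod 26 = 1 -> B
  L (position 11) -> position (11+7) mod 26 = 18 -> S
  T (position 19) -> position (19+7) mod 26 = 0 -> A
Result: CHBSA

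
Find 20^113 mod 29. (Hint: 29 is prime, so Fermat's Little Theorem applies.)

Step 1: Since 29 is prime, by Fermat's Little Theorem: 20^28 = 1 (mod 29).
Step 2: Reduce exponent: 113 mod 28 = 1.
Step 3: So 20^113 = 20^1 (mod 29).
Step 4: 20^1 mod 29 = 20.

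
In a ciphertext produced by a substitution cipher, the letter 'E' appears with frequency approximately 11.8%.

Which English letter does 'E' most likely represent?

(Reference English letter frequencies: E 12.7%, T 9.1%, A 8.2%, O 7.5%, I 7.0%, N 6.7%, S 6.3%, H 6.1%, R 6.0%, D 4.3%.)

Step 1: The observed frequency is 11.8%.
Step 2: Compare with English frequencies:
  E: 12.7% (difference: 0.9%) <-- closest
  T: 9.1% (difference: 2.7%)
  A: 8.2% (difference: 3.6%)
  O: 7.5% (difference: 4.3%)
  I: 7.0% (difference: 4.8%)
  N: 6.7% (difference: 5.1%)
  S: 6.3% (difference: 5.5%)
  H: 6.1% (difference: 5.7%)
  R: 6.0% (difference: 5.8%)
  D: 4.3% (difference: 7.5%)
Step 3: 'E' most likely represents 'E' (frequency 12.7%).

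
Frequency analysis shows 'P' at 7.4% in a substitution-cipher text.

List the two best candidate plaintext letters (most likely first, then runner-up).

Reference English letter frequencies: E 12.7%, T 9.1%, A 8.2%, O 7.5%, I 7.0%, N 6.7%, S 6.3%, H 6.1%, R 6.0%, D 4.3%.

Step 1: Observed frequency of 'P' is 7.4%.
Step 2: Compute distances to each reference frequency and sort:
  O (7.5%): difference = 0.1% <-- BEST
  I (7.0%): difference = 0.4% <-- RUNNER-UP
  N (6.7%): difference = 0.7%
  A (8.2%): difference = 0.8%
  S (6.3%): difference = 1.1%
Step 3: Most likely is 'O' (7.5%, diff 0.1%); second most likely is 'I' (7.0%, diff 0.4%).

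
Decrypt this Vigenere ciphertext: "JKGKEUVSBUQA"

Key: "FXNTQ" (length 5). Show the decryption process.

Step 1: Key 'FXNTQ' has length 5. Extended key: FXNTQFXNTQFX
Step 2: Decrypt each position:
  J(9) - F(5) = 4 = E
  K(10) - X(23) = 13 = N
  G(6) - N(13) = 19 = T
  K(10) - T(19) = 17 = R
  E(4) - Q(16) = 14 = O
  U(20) - F(5) = 15 = P
  V(21) - X(23) = 24 = Y
  S(18) - N(13) = 5 = F
  B(1) - T(19) = 8 = I
  U(20) - Q(16) = 4 = E
  Q(16) - F(5) = 11 = L
  A(0) - X(23) = 3 = D
Plaintext: ENTROPYFIELD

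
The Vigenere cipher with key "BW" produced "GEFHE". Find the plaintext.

Step 1: Extend key: BWBWB
Step 2: Decrypt each letter (c - k) mod 26:
  G(6) - B(1) = (6-1) mod 26 = 5 = F
  E(4) - W(22) = (4-22) mod 26 = 8 = I
  F(5) - B(1) = (5-1) mod 26 = 4 = E
  H(7) - W(22) = (7-22) mod 26 = 11 = L
  E(4) - B(1) = (4-1) mod 26 = 3 = D
Plaintext: FIELD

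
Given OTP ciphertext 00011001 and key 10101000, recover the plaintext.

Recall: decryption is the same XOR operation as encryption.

Step 1: XOR ciphertext with key:
  Ciphertext: 00011001
  Key:        10101000
  XOR:        10110001
Step 2: Plaintext = 10110001 = 177 in decimal.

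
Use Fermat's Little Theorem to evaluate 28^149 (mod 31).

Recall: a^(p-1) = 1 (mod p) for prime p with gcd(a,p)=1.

Step 1: Since 31 is prime, by Fermat's Little Theorem: 28^30 = 1 (mod 31).
Step 2: Reduce exponent: 149 mod 30 = 29.
Step 3: So 28^149 = 28^29 (mod 31).
Step 4: 28^29 mod 31 = 10.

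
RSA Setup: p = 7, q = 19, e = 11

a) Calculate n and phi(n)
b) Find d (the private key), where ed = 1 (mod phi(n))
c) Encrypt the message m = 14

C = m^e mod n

Step 1: n = 7 * 19 = 133.
Step 2: phi(n) = (7-1)(19-1) = 6 * 18 = 108.
Step 3: Find d = 11^(-1) mod 108 = 59.
  Verify: 11 * 59 = 649 = 1 (mod 108).
Step 4: C = 14^11 mod 133 = 70.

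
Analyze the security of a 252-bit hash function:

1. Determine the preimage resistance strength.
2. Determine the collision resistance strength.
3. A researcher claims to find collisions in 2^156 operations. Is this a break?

Step 1: Preimage resistance requires brute-force of 2^252 operations.
Step 2: Collision resistance (birthday bound) = 2^(252/2) = 2^126.
Step 3: The claimed attack costs 2^156 operations.
Step 4: Since 2^156 >= 2^126, the claimed attack is no faster than the generic birthday attack, so this does not break collision resistance.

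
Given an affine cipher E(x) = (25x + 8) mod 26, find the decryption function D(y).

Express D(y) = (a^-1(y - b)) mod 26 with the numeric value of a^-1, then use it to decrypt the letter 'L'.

Step 1: Find a^-1, the modular inverse of 25 mod 26.
Step 2: We need 25 * a^-1 = 1 (mod 26).
Step 3: 25 * 25 = 625 = 24 * 26 + 1, so a^-1 = 25.
Step 4: D(y) = 25(y - 8) mod 26.
Step 5: Apply to 'L' (y = 11): D(11) = 25 * (11 - 8) mod 26 = 25 * 3 mod 26 = 23 -> 'X'.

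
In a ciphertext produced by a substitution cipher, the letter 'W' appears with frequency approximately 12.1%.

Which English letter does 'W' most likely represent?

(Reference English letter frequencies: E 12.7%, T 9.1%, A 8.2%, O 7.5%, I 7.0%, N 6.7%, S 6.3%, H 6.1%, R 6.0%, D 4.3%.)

Step 1: The observed frequency is 12.1%.
Step 2: Compare with English frequencies:
  E: 12.7% (difference: 0.6%) <-- closest
  T: 9.1% (difference: 3.0%)
  A: 8.2% (difference: 3.9%)
  O: 7.5% (difference: 4.6%)
  I: 7.0% (difference: 5.1%)
  N: 6.7% (difference: 5.4%)
  S: 6.3% (difference: 5.8%)
  H: 6.1% (difference: 6.0%)
  R: 6.0% (difference: 6.1%)
  D: 4.3% (difference: 7.8%)
Step 3: 'W' most likely represents 'E' (frequency 12.7%).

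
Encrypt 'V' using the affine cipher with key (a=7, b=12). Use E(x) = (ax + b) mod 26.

Step 1: Convert 'V' to number: x = 21.
Step 2: E(21) = (7 * 21 + 12) mod 26 = 159 mod 26 = 3.
Step 3: Convert 3 back to letter: D.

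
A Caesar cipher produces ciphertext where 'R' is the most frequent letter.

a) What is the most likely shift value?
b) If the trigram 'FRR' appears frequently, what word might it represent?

Step 1: In English, 'E' is the most frequent letter (12.7%).
Step 2: The most frequent ciphertext letter is 'R' (position 17).
Step 3: Shift = (17 - 4) mod 26 = 13.
Step 4: Decrypt 'FRR' by shifting back 13:
  F -> S
  R -> E
  R -> E
Step 5: 'FRR' decrypts to 'SEE'.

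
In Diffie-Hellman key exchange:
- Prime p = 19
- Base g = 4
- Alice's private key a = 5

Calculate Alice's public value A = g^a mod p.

Step 1: A = g^a mod p = 4^5 mod 19.
  4^1 mod 19 = 4
  4^2 mod 19 = (4 * 4) mod 19 = 16
  4^3 mod 19 = (16 * 4) mod 19 = 7
  4^4 mod 19 = (7 * 4) mod 19 = 9
  4^5 mod 19 = (9 * 4) mod 19 = 17
Result: A = 17.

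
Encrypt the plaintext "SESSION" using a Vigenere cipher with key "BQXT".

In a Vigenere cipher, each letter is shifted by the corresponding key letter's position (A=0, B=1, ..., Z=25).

Step 1: Repeat key to match plaintext length:
  Plaintext: SESSION
  Key:       BQXTBQX
Step 2: Encrypt each letter:
  S(18) + B(1) = (18+1) mod 26 = 19 = T
  E(4) + Q(16) = (4+16) mod 26 = 20 = U
  S(18) + X(23) = (18+23) mod 26 = 15 = P
  S(18) + T(19) = (18+19) mod 26 = 11 = L
  I(8) + B(1) = (8+1) mod 26 = 9 = J
  O(14) + Q(16) = (14+16) mod 26 = 4 = E
  N(13) + X(23) = (13+23) mod 26 = 10 = K
Ciphertext: TUPLJEK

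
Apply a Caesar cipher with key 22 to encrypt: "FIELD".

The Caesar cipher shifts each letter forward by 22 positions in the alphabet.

Step 1: For each letter, shift forward by 22 positions (mod 26).
  F (position 5) -> position (5+22) mod 26 = 1 -> B
  I (position 8) -> position (8+22) mod 26 = 4 -> E
  E (position 4) -> position (4+22) mod 26 = 0 -> A
  L (position 11) -> position (11+22) mod 26 = 7 -> H
  D (position 3) -> position (3+22) mod 26 = 25 -> Z
Result: BEAHZ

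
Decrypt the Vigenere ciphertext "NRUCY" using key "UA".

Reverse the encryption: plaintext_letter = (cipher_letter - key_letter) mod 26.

Step 1: Extend key: UAUAU
Step 2: Decrypt each letter (c - k) mod 26:
  N(13) - U(20) = (13-20) mod 26 = 19 = T
  R(17) - A(0) = (17-0) mod 26 = 17 = R
  U(20) - U(20) = (20-20) mod 26 = 0 = A
  C(2) - A(0) = (2-0) mod 26 = 2 = C
  Y(24) - U(20) = (24-20) mod 26 = 4 = E
Plaintext: TRACE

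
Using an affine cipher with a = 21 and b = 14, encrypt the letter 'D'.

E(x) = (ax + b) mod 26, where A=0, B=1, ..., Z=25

Step 1: Convert 'D' to number: x = 3.
Step 2: E(3) = (21 * 3 + 14) mod 26 = 77 mod 26 = 25.
Step 3: Convert 25 back to letter: Z.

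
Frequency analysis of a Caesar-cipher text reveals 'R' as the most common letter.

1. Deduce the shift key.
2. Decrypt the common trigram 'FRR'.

Step 1: In English, 'E' is the most frequent letter (12.7%).
Step 2: The most frequent ciphertext letter is 'R' (position 17).
Step 3: Shift = (17 - 4) mod 26 = 13.
Step 4: Decrypt 'FRR' by shifting back 13:
  F -> S
  R -> E
  R -> E
Step 5: 'FRR' decrypts to 'SEE'.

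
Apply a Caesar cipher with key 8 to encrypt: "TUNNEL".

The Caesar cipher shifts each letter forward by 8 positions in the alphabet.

Step 1: For each letter, shift forward by 8 positions (mod 26).
  T (position 19) -> position (19+8) mod 26 = 1 -> B
  U (position 20) -> position (20+8) mod 26 = 2 -> C
  N (position 13) -> position (13+8) mod 26 = 21 -> V
  N (position 13) -> position (13+8) mod 26 = 21 -> V
  E (position 4) -> position (4+8) mod 26 = 12 -> M
  L (position 11) -> position (11+8) mod 26 = 19 -> T
Result: BCVVMT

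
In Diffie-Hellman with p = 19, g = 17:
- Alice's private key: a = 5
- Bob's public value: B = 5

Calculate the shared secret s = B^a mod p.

Step 1: s = B^a mod p = 5^5 mod 19.
  5^1 mod 19 = 5
  5^2 mod 19 = (5 * 5) mod 19 = 6
  5^3 mod 19 = (6 * 5) mod 19 = 11
  5^4 mod 19 = (11 * 5) mod 19 = 17
  5^5 mod 19 = (17 * 5) mod 19 = 9
Result: shared secret = 9.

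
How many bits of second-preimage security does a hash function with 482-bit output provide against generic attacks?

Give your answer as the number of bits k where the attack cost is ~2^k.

Step 1: The hash has a 482-bit output.
Step 2: Second-preimage resistance means: given a specific input x, it should be infeasible to find a different y with h(y) = h(x).
With a 482-bit output, a generic search for a second preimage costs about 2^482 evaluations (each trial matches the fixed target with probability 2^-482).
Step 3: Security level = 482 bits.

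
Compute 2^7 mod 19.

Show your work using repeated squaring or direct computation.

Step 1: Compute 2^7 mod 19 step by step, reducing modulo 19 at each step.
  2^1 mod 19 = 2
  2^2 mod 19 = (2 * 2) mod 19 = 4
  2^3 mod 19 = (4 * 2) mod 19 = 8
  2^4 mod 19 = (8 * 2) mod 19 = 16
  2^5 mod 19 = (16 * 2) mod 19 = 13
  2^6 mod 19 = (13 * 2) mod 19 = 7
  2^7 mod 19 = (7 * 2) mod 19 = 14
Step 2: Result = 14.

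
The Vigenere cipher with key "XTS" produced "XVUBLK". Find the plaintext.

Step 1: Extend key: XTSXTS
Step 2: Decrypt each letter (c - k) mod 26:
  X(23) - X(23) = (23-23) mod 26 = 0 = A
  V(21) - T(19) = (21-19) mod 26 = 2 = C
  U(20) - S(18) = (20-18) mod 26 = 2 = C
  B(1) - X(23) = (1-23) mod 26 = 4 = E
  L(11) - T(19) = (11-19) mod 26 = 18 = S
  K(10) - S(18) = (10-18) mod 26 = 18 = S
Plaintext: ACCESS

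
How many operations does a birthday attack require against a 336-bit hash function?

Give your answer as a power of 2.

Step 1: The birthday paradox gives collision probability ~50% after sqrt(2^n) = 2^(n/2) hashes.
Step 2: For 336-bit output: 2^(336/2) = 2^168.
Step 3: Approximately 2^168 hash computations needed.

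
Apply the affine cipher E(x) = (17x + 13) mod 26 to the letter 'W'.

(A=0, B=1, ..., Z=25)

Step 1: Convert 'W' to number: x = 22.
Step 2: E(22) = (17 * 22 + 13) mod 26 = 387 mod 26 = 23.
Step 3: Convert 23 back to letter: X.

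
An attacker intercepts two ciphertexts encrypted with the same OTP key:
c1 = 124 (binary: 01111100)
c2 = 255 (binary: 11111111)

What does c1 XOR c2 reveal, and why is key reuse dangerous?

Step 1: c1 XOR c2 = (m1 XOR k) XOR (m2 XOR k).
Step 2: By XOR associativity/commutativity: = m1 XOR m2 XOR k XOR k = m1 XOR m2.
Step 3: 01111100 XOR 11111111 = 10000011 = 131.
Step 4: The key cancels out! An attacker learns m1 XOR m2 = 131, revealing the relationship between plaintexts.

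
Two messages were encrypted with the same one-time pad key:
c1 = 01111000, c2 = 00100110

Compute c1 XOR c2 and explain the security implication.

Step 1: c1 XOR c2 = (m1 XOR k) XOR (m2 XOR k).
Step 2: By XOR associativity/commutativity: = m1 XOR m2 XOR k XOR k = m1 XOR m2.
Step 3: 01111000 XOR 00100110 = 01011110 = 94.
Step 4: The key cancels out! An attacker learns m1 XOR m2 = 94, revealing the relationship between plaintexts.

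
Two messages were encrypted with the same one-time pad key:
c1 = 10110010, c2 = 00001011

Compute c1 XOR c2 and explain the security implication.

Step 1: c1 XOR c2 = (m1 XOR k) XOR (m2 XOR k).
Step 2: By XOR associativity/commutativity: = m1 XOR m2 XOR k XOR k = m1 XOR m2.
Step 3: 10110010 XOR 00001011 = 10111001 = 185.
Step 4: The key cancels out! An attacker learns m1 XOR m2 = 185, revealing the relationship between plaintexts.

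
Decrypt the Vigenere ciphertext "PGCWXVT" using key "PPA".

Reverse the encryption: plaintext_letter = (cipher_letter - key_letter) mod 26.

Step 1: Extend key: PPAPPAP
Step 2: Decrypt each letter (c - k) mod 26:
  P(15) - P(15) = (15-15) mod 26 = 0 = A
  G(6) - P(15) = (6-15) mod 26 = 17 = R
  C(2) - A(0) = (2-0) mod 26 = 2 = C
  W(22) - P(15) = (22-15) mod 26 = 7 = H
  X(23) - P(15) = (23-15) mod 26 = 8 = I
  V(21) - A(0) = (21-0) mod 26 = 21 = V
  T(19) - P(15) = (19-15) mod 26 = 4 = E
Plaintext: ARCHIVE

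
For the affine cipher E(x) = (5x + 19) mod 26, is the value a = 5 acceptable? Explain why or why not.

Step 1: Compute gcd(5, 26).
Step 2: gcd(5, 26) = 1.
Since gcd = 1, 5 is coprime with 26, so it is a valid key.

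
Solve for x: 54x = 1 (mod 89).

Step 1: We need x such that 54 * x = 1 (mod 89).
Step 2: Using the extended Euclidean algorithm or trial:
  54 * 61 = 3294 = 37 * 89 + 1.
Step 3: Since 3294 mod 89 = 1, the inverse is x = 61.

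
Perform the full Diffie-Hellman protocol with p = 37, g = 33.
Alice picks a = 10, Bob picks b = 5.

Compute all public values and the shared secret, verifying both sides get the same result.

Step 1: A = g^a mod p = 33^10 mod 37 = 33.
Step 2: B = g^b mod p = 33^5 mod 37 = 12.
Step 3: Alice computes s = B^a mod p = 12^10 mod 37 = 12.
Step 4: Bob computes s = A^b mod p = 33^5 mod 37 = 12.
Both sides agree: shared secret = 12.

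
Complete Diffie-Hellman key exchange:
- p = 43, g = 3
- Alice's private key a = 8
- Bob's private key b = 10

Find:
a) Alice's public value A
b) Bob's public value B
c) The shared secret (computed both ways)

Step 1: A = g^a mod p = 3^8 mod 43 = 25.
Step 2: B = g^b mod p = 3^10 mod 43 = 10.
Step 3: Alice computes s = B^a mod p = 10^8 mod 43 = 17.
Step 4: Bob computes s = A^b mod p = 25^10 mod 43 = 17.
Both sides agree: shared secret = 17.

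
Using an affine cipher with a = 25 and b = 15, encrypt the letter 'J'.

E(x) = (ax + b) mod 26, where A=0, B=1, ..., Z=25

Step 1: Convert 'J' to number: x = 9.
Step 2: E(9) = (25 * 9 + 15) mod 26 = 240 mod 26 = 6.
Step 3: Convert 6 back to letter: G.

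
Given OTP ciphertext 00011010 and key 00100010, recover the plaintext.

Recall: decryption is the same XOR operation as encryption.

Step 1: XOR ciphertext with key:
  Ciphertext: 00011010
  Key:        00100010
  XOR:        00111000
Step 2: Plaintext = 00111000 = 56 in decimal.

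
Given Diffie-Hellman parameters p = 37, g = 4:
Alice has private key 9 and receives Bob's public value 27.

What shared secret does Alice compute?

Step 1: s = B^a mod p = 27^9 mod 37.
  27^1 mod 37 = 27
  27^2 mod 37 = (27 * 27) mod 37 = 26
  27^3 mod 37 = (26 * 27) mod 37 = 36
  27^4 mod 37 = (36 * 27) mod 37 = 10
  27^5 mod 37 = (10 * 27) mod 37 = 11
  27^6 mod 37 = (11 * 27) mod 37 = 1
  27^7 mod 37 = (1 * 27) mod 37 = 27
  27^8 mod 37 = (27 * 27) mod 37 = 26
  27^9 mod 37 = (26 * 27) mod 37 = 36
Result: shared secret = 36.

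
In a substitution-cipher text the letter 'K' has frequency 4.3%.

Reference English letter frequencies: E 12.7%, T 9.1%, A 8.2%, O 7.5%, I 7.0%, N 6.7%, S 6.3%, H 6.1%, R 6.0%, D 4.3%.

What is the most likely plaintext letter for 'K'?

Step 1: The observed frequency is 4.3%.
Step 2: Compare with English frequencies:
  E: 12.7% (difference: 8.4%)
  T: 9.1% (difference: 4.8%)
  A: 8.2% (difference: 3.9%)
  O: 7.5% (difference: 3.2%)
  I: 7.0% (difference: 2.7%)
  N: 6.7% (difference: 2.4%)
  S: 6.3% (difference: 2.0%)
  H: 6.1% (difference: 1.8%)
  R: 6.0% (difference: 1.7%)
  D: 4.3% (difference: 0.0%) <-- closest
Step 3: 'K' most likely represents 'D' (frequency 4.3%).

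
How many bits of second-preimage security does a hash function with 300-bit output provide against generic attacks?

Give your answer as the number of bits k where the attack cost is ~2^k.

Step 1: The hash has a 300-bit output.
Step 2: Second-preimage resistance means: given a specific input x, it should be infeasible to find a different y with h(y) = h(x).
With a 300-bit output, a generic search for a second preimage costs about 2^300 evaluations (each trial matches the fixed target with probability 2^-300).
Step 3: Security level = 300 bits.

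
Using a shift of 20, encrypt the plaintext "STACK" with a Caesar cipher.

Step 1: For each letter, shift forward by 20 positions (mod 26).
  S (position 18) -> position (18+20) mod 26 = 12 -> M
  T (position 19) -> position (19+20) mod 26 = 13 -> N
  A (position 0) -> position (0+20) mod 26 = 20 -> U
  C (position 2) -> position (2+20) mod 26 = 22 -> W
  K (position 10) -> position (10+20) mod 26 = 4 -> E
Result: MNUWE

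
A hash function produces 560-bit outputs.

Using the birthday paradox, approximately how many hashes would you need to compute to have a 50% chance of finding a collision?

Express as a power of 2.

Step 1: The birthday paradox gives collision probability ~50% after sqrt(2^n) = 2^(n/2) hashes.
Step 2: For 560-bit output: 2^(560/2) = 2^280.
Step 3: Approximately 2^280 hash computations needed.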